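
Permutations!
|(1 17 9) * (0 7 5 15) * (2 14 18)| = 12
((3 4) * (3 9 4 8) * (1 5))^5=(1 5)(3 8)(4 9)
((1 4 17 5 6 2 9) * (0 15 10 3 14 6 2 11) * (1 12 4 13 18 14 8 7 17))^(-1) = ((0 15 10 3 8 7 17 5 2 9 12 4 1 13 18 14 6 11))^(-1) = (0 11 6 14 18 13 1 4 12 9 2 5 17 7 8 3 10 15)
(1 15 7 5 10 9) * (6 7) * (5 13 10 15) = (1 5 15 6 7 13 10 9) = [0, 5, 2, 3, 4, 15, 7, 13, 8, 1, 9, 11, 12, 10, 14, 6]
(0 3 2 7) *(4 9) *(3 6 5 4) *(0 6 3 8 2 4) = (0 3 4 9 8 2 7 6 5) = [3, 1, 7, 4, 9, 0, 5, 6, 2, 8]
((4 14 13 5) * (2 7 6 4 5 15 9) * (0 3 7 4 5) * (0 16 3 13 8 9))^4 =(0 13 15)(2 9 8 14 4)(3 16 5 6 7)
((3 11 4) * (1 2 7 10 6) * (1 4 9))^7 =((1 2 7 10 6 4 3 11 9))^7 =(1 11 4 10 2 9 3 6 7)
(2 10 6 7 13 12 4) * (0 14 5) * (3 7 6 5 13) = (0 14 13 12 4 2 10 5)(3 7) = [14, 1, 10, 7, 2, 0, 6, 3, 8, 9, 5, 11, 4, 12, 13]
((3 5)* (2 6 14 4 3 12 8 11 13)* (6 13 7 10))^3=(2 13)(3 8 10 4 12 7 14 5 11 6)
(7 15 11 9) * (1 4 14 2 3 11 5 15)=(1 4 14 2 3 11 9 7)(5 15)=[0, 4, 3, 11, 14, 15, 6, 1, 8, 7, 10, 9, 12, 13, 2, 5]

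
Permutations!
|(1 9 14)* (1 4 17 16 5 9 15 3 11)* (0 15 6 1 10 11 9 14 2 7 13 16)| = |(0 15 3 9 2 7 13 16 5 14 4 17)(1 6)(10 11)| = 12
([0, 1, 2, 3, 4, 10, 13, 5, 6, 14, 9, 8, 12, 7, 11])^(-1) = [0, 1, 2, 3, 4, 7, 8, 13, 11, 10, 5, 14, 12, 6, 9]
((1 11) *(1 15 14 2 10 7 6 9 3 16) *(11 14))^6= (1 9 10)(2 16 6)(3 7 14)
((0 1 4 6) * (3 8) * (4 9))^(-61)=((0 1 9 4 6)(3 8))^(-61)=(0 6 4 9 1)(3 8)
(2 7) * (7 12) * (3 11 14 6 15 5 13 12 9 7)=(2 9 7)(3 11 14 6 15 5 13 12)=[0, 1, 9, 11, 4, 13, 15, 2, 8, 7, 10, 14, 3, 12, 6, 5]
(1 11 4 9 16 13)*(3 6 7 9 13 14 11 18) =(1 18 3 6 7 9 16 14 11 4 13) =[0, 18, 2, 6, 13, 5, 7, 9, 8, 16, 10, 4, 12, 1, 11, 15, 14, 17, 3]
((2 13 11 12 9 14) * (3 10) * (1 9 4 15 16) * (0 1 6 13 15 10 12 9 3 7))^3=((0 1 3 12 4 10 7)(2 15 16 6 13 11 9 14))^3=(0 12 7 3 10 1 4)(2 6 9 15 13 14 16 11)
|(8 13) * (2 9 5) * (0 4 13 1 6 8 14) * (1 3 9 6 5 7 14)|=12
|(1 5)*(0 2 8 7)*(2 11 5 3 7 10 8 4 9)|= 6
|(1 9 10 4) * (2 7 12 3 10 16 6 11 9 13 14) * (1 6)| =|(1 13 14 2 7 12 3 10 4 6 11 9 16)| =13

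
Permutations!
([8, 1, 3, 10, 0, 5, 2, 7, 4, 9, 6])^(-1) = (0 4 8)(2 6 10 3)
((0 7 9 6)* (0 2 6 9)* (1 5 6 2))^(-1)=(9)(0 7)(1 6 5)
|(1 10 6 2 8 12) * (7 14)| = 6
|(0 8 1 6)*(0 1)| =2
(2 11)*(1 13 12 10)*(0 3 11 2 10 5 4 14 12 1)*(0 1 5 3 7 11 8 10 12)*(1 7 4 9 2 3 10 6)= (0 4 14)(1 13 5 9 2 3 8 6)(7 11 12 10)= [4, 13, 3, 8, 14, 9, 1, 11, 6, 2, 7, 12, 10, 5, 0]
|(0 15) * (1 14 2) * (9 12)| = |(0 15)(1 14 2)(9 12)| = 6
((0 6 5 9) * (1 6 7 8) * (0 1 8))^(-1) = (0 7)(1 9 5 6)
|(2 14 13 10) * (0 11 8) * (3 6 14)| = 6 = |(0 11 8)(2 3 6 14 13 10)|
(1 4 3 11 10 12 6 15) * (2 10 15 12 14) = (1 4 3 11 15)(2 10 14)(6 12) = [0, 4, 10, 11, 3, 5, 12, 7, 8, 9, 14, 15, 6, 13, 2, 1]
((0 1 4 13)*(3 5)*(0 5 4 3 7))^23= (0 3 13 7 1 4 5)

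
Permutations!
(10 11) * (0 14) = [14, 1, 2, 3, 4, 5, 6, 7, 8, 9, 11, 10, 12, 13, 0] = (0 14)(10 11)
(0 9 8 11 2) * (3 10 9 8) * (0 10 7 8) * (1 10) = (1 10 9 3 7 8 11 2) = [0, 10, 1, 7, 4, 5, 6, 8, 11, 3, 9, 2]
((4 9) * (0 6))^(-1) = ((0 6)(4 9))^(-1) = (0 6)(4 9)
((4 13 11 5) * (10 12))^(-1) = ((4 13 11 5)(10 12))^(-1) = (4 5 11 13)(10 12)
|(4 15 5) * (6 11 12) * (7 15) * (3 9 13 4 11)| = 10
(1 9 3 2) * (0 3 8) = (0 3 2 1 9 8) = [3, 9, 1, 2, 4, 5, 6, 7, 0, 8]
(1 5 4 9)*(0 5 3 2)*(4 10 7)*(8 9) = (0 5 10 7 4 8 9 1 3 2) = [5, 3, 0, 2, 8, 10, 6, 4, 9, 1, 7]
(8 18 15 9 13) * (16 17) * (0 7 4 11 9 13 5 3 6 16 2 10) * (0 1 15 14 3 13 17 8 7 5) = (0 5 13 7 4 11 9)(1 15 17 2 10)(3 6 16 8 18 14) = [5, 15, 10, 6, 11, 13, 16, 4, 18, 0, 1, 9, 12, 7, 3, 17, 8, 2, 14]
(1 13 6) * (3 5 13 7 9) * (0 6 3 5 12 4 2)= (0 6 1 7 9 5 13 3 12 4 2)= [6, 7, 0, 12, 2, 13, 1, 9, 8, 5, 10, 11, 4, 3]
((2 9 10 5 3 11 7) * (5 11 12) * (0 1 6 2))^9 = (12)(0 1 6 2 9 10 11 7)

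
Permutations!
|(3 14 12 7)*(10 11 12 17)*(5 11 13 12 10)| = 9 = |(3 14 17 5 11 10 13 12 7)|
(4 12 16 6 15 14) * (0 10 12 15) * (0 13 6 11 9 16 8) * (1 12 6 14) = (0 10 6 13 14 4 15 1 12 8)(9 16 11) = [10, 12, 2, 3, 15, 5, 13, 7, 0, 16, 6, 9, 8, 14, 4, 1, 11]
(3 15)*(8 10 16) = [0, 1, 2, 15, 4, 5, 6, 7, 10, 9, 16, 11, 12, 13, 14, 3, 8] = (3 15)(8 10 16)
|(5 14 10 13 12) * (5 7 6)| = |(5 14 10 13 12 7 6)| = 7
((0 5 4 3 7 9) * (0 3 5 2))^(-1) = (0 2)(3 9 7)(4 5)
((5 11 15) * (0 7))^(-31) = (0 7)(5 15 11)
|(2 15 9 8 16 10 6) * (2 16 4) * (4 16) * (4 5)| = 9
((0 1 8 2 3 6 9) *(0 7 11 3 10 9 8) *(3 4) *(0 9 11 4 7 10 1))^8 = (1 8 3 7 10)(2 6 4 11 9)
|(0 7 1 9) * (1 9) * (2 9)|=|(0 7 2 9)|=4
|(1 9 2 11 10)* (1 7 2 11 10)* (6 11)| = 12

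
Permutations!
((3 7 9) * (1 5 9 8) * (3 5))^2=(9)(1 7)(3 8)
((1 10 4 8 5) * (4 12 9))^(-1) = (1 5 8 4 9 12 10)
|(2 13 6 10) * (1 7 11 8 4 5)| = 12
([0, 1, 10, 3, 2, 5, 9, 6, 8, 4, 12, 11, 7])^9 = [0, 1, 12, 3, 10, 5, 4, 9, 8, 2, 7, 11, 6]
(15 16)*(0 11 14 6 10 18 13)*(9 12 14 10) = (0 11 10 18 13)(6 9 12 14)(15 16) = [11, 1, 2, 3, 4, 5, 9, 7, 8, 12, 18, 10, 14, 0, 6, 16, 15, 17, 13]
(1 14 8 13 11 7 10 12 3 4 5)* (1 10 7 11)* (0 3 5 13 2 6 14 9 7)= (0 3 4 13 1 9 7)(2 6 14 8)(5 10 12)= [3, 9, 6, 4, 13, 10, 14, 0, 2, 7, 12, 11, 5, 1, 8]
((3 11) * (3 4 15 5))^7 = (3 4 5 11 15)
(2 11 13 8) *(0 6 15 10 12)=(0 6 15 10 12)(2 11 13 8)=[6, 1, 11, 3, 4, 5, 15, 7, 2, 9, 12, 13, 0, 8, 14, 10]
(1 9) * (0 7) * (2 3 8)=(0 7)(1 9)(2 3 8)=[7, 9, 3, 8, 4, 5, 6, 0, 2, 1]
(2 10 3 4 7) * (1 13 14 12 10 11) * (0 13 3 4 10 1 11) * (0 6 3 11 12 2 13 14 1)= [14, 11, 6, 10, 7, 5, 3, 13, 8, 9, 4, 12, 0, 1, 2]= (0 14 2 6 3 10 4 7 13 1 11 12)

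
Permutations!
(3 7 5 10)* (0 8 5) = (0 8 5 10 3 7) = [8, 1, 2, 7, 4, 10, 6, 0, 5, 9, 3]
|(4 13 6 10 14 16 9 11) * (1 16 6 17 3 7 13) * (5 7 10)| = |(1 16 9 11 4)(3 10 14 6 5 7 13 17)| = 40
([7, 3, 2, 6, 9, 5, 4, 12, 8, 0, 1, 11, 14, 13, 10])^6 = [3, 7, 2, 12, 10, 5, 14, 6, 8, 1, 0, 11, 4, 13, 9]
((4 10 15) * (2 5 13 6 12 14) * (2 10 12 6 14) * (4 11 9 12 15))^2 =((2 5 13 14 10 4 15 11 9 12))^2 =(2 13 10 15 9)(4 11 12 5 14)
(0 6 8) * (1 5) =(0 6 8)(1 5) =[6, 5, 2, 3, 4, 1, 8, 7, 0]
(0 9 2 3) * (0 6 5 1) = [9, 0, 3, 6, 4, 1, 5, 7, 8, 2] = (0 9 2 3 6 5 1)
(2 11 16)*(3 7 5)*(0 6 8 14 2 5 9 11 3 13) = [6, 1, 3, 7, 4, 13, 8, 9, 14, 11, 10, 16, 12, 0, 2, 15, 5] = (0 6 8 14 2 3 7 9 11 16 5 13)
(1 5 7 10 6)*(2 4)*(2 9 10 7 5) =(1 2 4 9 10 6) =[0, 2, 4, 3, 9, 5, 1, 7, 8, 10, 6]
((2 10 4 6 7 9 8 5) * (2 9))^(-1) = ((2 10 4 6 7)(5 9 8))^(-1) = (2 7 6 4 10)(5 8 9)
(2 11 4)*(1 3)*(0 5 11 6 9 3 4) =(0 5 11)(1 4 2 6 9 3) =[5, 4, 6, 1, 2, 11, 9, 7, 8, 3, 10, 0]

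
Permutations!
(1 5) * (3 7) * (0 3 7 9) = (0 3 9)(1 5) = [3, 5, 2, 9, 4, 1, 6, 7, 8, 0]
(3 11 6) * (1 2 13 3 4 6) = (1 2 13 3 11)(4 6) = [0, 2, 13, 11, 6, 5, 4, 7, 8, 9, 10, 1, 12, 3]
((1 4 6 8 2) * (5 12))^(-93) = (1 6 2 4 8)(5 12)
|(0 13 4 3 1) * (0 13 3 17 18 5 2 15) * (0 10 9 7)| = 13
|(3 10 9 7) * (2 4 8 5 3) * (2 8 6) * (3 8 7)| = 6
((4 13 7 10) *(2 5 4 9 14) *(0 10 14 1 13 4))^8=(0 5 2 14 7 13 1 9 10)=((0 10 9 1 13 7 14 2 5))^8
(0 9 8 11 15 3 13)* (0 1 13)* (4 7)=(0 9 8 11 15 3)(1 13)(4 7)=[9, 13, 2, 0, 7, 5, 6, 4, 11, 8, 10, 15, 12, 1, 14, 3]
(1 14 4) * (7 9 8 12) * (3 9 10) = (1 14 4)(3 9 8 12 7 10) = [0, 14, 2, 9, 1, 5, 6, 10, 12, 8, 3, 11, 7, 13, 4]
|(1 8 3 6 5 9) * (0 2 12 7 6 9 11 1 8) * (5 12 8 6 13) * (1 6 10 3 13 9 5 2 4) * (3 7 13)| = |(0 4 1)(2 8 3 5 11 6 12 13)(7 9 10)| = 24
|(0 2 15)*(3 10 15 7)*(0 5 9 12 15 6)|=|(0 2 7 3 10 6)(5 9 12 15)|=12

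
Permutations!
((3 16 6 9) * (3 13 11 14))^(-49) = ((3 16 6 9 13 11 14))^(-49) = (16)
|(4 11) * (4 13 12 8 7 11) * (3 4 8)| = |(3 4 8 7 11 13 12)| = 7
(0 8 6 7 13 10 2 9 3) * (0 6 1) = (0 8 1)(2 9 3 6 7 13 10) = [8, 0, 9, 6, 4, 5, 7, 13, 1, 3, 2, 11, 12, 10]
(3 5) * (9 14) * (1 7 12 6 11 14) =[0, 7, 2, 5, 4, 3, 11, 12, 8, 1, 10, 14, 6, 13, 9] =(1 7 12 6 11 14 9)(3 5)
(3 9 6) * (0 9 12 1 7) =[9, 7, 2, 12, 4, 5, 3, 0, 8, 6, 10, 11, 1] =(0 9 6 3 12 1 7)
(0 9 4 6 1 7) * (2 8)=(0 9 4 6 1 7)(2 8)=[9, 7, 8, 3, 6, 5, 1, 0, 2, 4]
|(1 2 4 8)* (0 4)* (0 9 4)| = 5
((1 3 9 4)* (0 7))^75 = ((0 7)(1 3 9 4))^75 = (0 7)(1 4 9 3)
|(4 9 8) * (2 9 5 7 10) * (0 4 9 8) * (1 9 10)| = 6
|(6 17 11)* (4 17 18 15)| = |(4 17 11 6 18 15)| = 6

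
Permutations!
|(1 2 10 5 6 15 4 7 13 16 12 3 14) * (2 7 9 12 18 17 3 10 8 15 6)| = |(1 7 13 16 18 17 3 14)(2 8 15 4 9 12 10 5)| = 8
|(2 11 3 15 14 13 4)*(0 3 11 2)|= 6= |(0 3 15 14 13 4)|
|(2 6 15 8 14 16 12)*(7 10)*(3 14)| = |(2 6 15 8 3 14 16 12)(7 10)| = 8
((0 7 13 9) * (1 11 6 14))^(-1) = ((0 7 13 9)(1 11 6 14))^(-1) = (0 9 13 7)(1 14 6 11)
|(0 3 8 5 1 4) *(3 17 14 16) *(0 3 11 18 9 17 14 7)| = 40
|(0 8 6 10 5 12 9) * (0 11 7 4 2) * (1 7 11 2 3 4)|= |(0 8 6 10 5 12 9 2)(1 7)(3 4)|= 8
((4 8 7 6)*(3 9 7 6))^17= (3 7 9)(4 6 8)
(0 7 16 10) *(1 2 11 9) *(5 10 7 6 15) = (0 6 15 5 10)(1 2 11 9)(7 16) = [6, 2, 11, 3, 4, 10, 15, 16, 8, 1, 0, 9, 12, 13, 14, 5, 7]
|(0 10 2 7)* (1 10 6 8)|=|(0 6 8 1 10 2 7)|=7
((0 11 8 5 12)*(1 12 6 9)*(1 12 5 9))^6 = ((0 11 8 9 12)(1 5 6))^6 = (0 11 8 9 12)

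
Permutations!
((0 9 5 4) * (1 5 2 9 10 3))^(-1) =(0 4 5 1 3 10)(2 9)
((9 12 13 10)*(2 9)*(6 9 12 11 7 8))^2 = (2 13)(6 11 8 9 7)(10 12)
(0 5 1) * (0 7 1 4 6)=(0 5 4 6)(1 7)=[5, 7, 2, 3, 6, 4, 0, 1]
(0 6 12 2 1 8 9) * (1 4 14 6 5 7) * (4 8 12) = (0 5 7 1 12 2 8 9)(4 14 6) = [5, 12, 8, 3, 14, 7, 4, 1, 9, 0, 10, 11, 2, 13, 6]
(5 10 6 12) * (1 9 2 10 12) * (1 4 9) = [0, 1, 10, 3, 9, 12, 4, 7, 8, 2, 6, 11, 5] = (2 10 6 4 9)(5 12)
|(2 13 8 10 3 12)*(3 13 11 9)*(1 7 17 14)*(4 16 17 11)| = 33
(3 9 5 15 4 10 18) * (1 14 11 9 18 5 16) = (1 14 11 9 16)(3 18)(4 10 5 15) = [0, 14, 2, 18, 10, 15, 6, 7, 8, 16, 5, 9, 12, 13, 11, 4, 1, 17, 3]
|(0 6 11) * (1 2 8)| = |(0 6 11)(1 2 8)| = 3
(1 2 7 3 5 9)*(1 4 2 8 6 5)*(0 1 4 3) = (0 1 8 6 5 9 3 4 2 7) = [1, 8, 7, 4, 2, 9, 5, 0, 6, 3]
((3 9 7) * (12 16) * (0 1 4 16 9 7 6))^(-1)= (0 6 9 12 16 4 1)(3 7)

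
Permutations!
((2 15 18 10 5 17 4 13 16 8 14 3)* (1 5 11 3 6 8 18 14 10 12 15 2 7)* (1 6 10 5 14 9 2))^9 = (1 17)(2 5)(3 18)(4 14)(6 15)(7 12)(8 9)(10 13)(11 16)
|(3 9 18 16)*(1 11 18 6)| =|(1 11 18 16 3 9 6)| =7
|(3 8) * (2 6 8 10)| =|(2 6 8 3 10)| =5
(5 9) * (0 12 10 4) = (0 12 10 4)(5 9) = [12, 1, 2, 3, 0, 9, 6, 7, 8, 5, 4, 11, 10]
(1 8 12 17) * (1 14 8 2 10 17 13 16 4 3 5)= (1 2 10 17 14 8 12 13 16 4 3 5)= [0, 2, 10, 5, 3, 1, 6, 7, 12, 9, 17, 11, 13, 16, 8, 15, 4, 14]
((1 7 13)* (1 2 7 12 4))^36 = (13) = ((1 12 4)(2 7 13))^36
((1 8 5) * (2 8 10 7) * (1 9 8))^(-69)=(1 2 7 10)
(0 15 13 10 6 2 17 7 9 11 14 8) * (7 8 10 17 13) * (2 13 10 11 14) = (0 15 7 9 14 11 2 10 6 13 17 8) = [15, 1, 10, 3, 4, 5, 13, 9, 0, 14, 6, 2, 12, 17, 11, 7, 16, 8]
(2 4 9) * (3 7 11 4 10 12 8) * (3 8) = (2 10 12 3 7 11 4 9) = [0, 1, 10, 7, 9, 5, 6, 11, 8, 2, 12, 4, 3]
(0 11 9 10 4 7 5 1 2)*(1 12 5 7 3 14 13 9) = (0 11 1 2)(3 14 13 9 10 4)(5 12) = [11, 2, 0, 14, 3, 12, 6, 7, 8, 10, 4, 1, 5, 9, 13]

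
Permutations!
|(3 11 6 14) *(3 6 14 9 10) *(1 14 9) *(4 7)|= 12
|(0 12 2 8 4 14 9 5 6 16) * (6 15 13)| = 12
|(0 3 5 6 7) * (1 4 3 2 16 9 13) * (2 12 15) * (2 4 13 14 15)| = 12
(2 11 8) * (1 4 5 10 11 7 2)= (1 4 5 10 11 8)(2 7)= [0, 4, 7, 3, 5, 10, 6, 2, 1, 9, 11, 8]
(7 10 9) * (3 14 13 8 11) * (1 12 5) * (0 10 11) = (0 10 9 7 11 3 14 13 8)(1 12 5) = [10, 12, 2, 14, 4, 1, 6, 11, 0, 7, 9, 3, 5, 8, 13]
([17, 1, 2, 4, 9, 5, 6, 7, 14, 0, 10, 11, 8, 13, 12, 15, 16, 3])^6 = (0 17 3 4 9)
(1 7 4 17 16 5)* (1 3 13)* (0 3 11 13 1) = (0 3 1 7 4 17 16 5 11 13) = [3, 7, 2, 1, 17, 11, 6, 4, 8, 9, 10, 13, 12, 0, 14, 15, 5, 16]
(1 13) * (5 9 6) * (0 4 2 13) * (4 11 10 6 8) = [11, 0, 13, 3, 2, 9, 5, 7, 4, 8, 6, 10, 12, 1] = (0 11 10 6 5 9 8 4 2 13 1)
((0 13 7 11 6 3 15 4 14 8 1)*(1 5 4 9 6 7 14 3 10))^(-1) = ((0 13 14 8 5 4 3 15 9 6 10 1)(7 11))^(-1) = (0 1 10 6 9 15 3 4 5 8 14 13)(7 11)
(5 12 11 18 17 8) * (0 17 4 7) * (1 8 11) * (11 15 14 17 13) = [13, 8, 2, 3, 7, 12, 6, 0, 5, 9, 10, 18, 1, 11, 17, 14, 16, 15, 4] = (0 13 11 18 4 7)(1 8 5 12)(14 17 15)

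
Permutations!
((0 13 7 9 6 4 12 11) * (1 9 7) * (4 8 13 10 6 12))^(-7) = (0 6 13 9 11 10 8 1 12)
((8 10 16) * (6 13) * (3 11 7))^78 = (16)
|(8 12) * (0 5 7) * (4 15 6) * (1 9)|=|(0 5 7)(1 9)(4 15 6)(8 12)|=6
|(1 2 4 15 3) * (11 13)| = 10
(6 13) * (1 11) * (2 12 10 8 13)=(1 11)(2 12 10 8 13 6)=[0, 11, 12, 3, 4, 5, 2, 7, 13, 9, 8, 1, 10, 6]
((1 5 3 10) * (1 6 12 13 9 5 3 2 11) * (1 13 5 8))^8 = (1 13 5 10 8 11 12 3 9 2 6)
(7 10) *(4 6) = (4 6)(7 10) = [0, 1, 2, 3, 6, 5, 4, 10, 8, 9, 7]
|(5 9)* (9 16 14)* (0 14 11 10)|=7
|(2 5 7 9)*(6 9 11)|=|(2 5 7 11 6 9)|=6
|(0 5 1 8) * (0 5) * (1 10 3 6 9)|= 7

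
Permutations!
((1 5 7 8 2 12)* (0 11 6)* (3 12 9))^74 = (0 6 11)(1 7 2 3)(5 8 9 12)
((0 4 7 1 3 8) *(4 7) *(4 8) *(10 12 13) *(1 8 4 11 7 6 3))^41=((0 6 3 11 7 8)(10 12 13))^41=(0 8 7 11 3 6)(10 13 12)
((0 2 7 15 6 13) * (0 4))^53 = ((0 2 7 15 6 13 4))^53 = (0 6 2 13 7 4 15)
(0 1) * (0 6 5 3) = (0 1 6 5 3) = [1, 6, 2, 0, 4, 3, 5]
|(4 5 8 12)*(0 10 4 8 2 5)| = |(0 10 4)(2 5)(8 12)| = 6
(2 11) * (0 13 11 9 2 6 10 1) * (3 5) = (0 13 11 6 10 1)(2 9)(3 5) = [13, 0, 9, 5, 4, 3, 10, 7, 8, 2, 1, 6, 12, 11]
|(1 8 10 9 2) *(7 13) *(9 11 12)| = 14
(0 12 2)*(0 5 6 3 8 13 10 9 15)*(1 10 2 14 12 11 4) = [11, 10, 5, 8, 1, 6, 3, 7, 13, 15, 9, 4, 14, 2, 12, 0] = (0 11 4 1 10 9 15)(2 5 6 3 8 13)(12 14)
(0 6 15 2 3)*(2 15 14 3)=(15)(0 6 14 3)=[6, 1, 2, 0, 4, 5, 14, 7, 8, 9, 10, 11, 12, 13, 3, 15]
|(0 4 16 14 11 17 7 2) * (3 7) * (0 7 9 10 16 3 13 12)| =22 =|(0 4 3 9 10 16 14 11 17 13 12)(2 7)|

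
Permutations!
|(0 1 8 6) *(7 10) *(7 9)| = 12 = |(0 1 8 6)(7 10 9)|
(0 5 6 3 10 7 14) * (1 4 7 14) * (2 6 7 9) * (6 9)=(0 5 7 1 4 6 3 10 14)(2 9)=[5, 4, 9, 10, 6, 7, 3, 1, 8, 2, 14, 11, 12, 13, 0]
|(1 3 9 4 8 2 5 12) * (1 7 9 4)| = 9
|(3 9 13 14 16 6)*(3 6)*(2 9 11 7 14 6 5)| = 5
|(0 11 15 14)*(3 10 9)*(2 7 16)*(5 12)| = 12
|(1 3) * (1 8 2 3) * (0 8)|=|(0 8 2 3)|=4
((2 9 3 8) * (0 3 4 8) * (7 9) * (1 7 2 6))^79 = (0 3)(1 7 9 4 8 6)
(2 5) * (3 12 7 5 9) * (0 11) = (0 11)(2 9 3 12 7 5) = [11, 1, 9, 12, 4, 2, 6, 5, 8, 3, 10, 0, 7]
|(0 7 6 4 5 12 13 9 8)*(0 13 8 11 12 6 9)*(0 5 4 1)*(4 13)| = 11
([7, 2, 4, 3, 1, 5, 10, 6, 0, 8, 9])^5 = (0 8 9 10 6 7)(1 4 2)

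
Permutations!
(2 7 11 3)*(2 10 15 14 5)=(2 7 11 3 10 15 14 5)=[0, 1, 7, 10, 4, 2, 6, 11, 8, 9, 15, 3, 12, 13, 5, 14]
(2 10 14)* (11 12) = [0, 1, 10, 3, 4, 5, 6, 7, 8, 9, 14, 12, 11, 13, 2] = (2 10 14)(11 12)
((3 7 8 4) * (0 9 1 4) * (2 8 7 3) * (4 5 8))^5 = (9)(2 4) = ((0 9 1 5 8)(2 4))^5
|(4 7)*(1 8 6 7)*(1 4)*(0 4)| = 4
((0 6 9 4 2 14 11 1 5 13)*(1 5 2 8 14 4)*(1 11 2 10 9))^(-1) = ((0 6 1 10 9 11 5 13)(2 4 8 14))^(-1) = (0 13 5 11 9 10 1 6)(2 14 8 4)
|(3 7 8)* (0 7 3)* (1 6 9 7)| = |(0 1 6 9 7 8)| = 6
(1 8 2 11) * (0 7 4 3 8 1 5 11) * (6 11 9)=(0 7 4 3 8 2)(5 9 6 11)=[7, 1, 0, 8, 3, 9, 11, 4, 2, 6, 10, 5]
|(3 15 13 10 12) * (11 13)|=6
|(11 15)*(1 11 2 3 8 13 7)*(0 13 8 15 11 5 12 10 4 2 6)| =|(0 13 7 1 5 12 10 4 2 3 15 6)| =12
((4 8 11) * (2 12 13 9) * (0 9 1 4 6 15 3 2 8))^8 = (0 12 6)(1 3 8)(2 11 4)(9 13 15)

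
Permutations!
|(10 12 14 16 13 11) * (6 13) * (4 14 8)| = 9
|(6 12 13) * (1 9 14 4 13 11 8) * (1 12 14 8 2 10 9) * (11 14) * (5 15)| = |(2 10 9 8 12 14 4 13 6 11)(5 15)| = 10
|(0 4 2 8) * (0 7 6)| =6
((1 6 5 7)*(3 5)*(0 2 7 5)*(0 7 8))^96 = ((0 2 8)(1 6 3 7))^96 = (8)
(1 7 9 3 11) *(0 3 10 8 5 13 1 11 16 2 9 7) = (0 3 16 2 9 10 8 5 13 1) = [3, 0, 9, 16, 4, 13, 6, 7, 5, 10, 8, 11, 12, 1, 14, 15, 2]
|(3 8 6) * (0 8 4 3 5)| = |(0 8 6 5)(3 4)| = 4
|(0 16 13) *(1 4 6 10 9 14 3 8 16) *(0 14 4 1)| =20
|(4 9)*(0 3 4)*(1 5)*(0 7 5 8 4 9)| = |(0 3 9 7 5 1 8 4)| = 8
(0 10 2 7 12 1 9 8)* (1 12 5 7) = (12)(0 10 2 1 9 8)(5 7) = [10, 9, 1, 3, 4, 7, 6, 5, 0, 8, 2, 11, 12]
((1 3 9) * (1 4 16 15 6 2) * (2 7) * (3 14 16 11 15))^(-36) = ((1 14 16 3 9 4 11 15 6 7 2))^(-36) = (1 6 4 16 2 15 9 14 7 11 3)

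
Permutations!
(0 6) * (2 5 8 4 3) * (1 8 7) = [6, 8, 5, 2, 3, 7, 0, 1, 4] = (0 6)(1 8 4 3 2 5 7)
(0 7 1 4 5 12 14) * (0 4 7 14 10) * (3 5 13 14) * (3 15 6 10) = (0 15 6 10)(1 7)(3 5 12)(4 13 14) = [15, 7, 2, 5, 13, 12, 10, 1, 8, 9, 0, 11, 3, 14, 4, 6]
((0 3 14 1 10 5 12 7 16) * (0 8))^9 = (0 8 16 7 12 5 10 1 14 3)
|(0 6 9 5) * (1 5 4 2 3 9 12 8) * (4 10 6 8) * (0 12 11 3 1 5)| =|(0 8 5 12 4 2 1)(3 9 10 6 11)| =35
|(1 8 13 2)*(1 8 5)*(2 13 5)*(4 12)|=4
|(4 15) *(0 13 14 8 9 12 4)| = 8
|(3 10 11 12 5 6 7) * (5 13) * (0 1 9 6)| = 11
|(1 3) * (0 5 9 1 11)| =6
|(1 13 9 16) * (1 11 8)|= 6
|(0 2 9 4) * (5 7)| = 4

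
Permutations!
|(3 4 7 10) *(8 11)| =4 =|(3 4 7 10)(8 11)|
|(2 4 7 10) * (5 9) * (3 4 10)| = 6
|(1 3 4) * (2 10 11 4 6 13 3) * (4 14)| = |(1 2 10 11 14 4)(3 6 13)| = 6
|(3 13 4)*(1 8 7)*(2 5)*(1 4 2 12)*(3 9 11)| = 11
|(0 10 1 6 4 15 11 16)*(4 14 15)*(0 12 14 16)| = 9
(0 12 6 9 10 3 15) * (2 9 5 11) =(0 12 6 5 11 2 9 10 3 15) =[12, 1, 9, 15, 4, 11, 5, 7, 8, 10, 3, 2, 6, 13, 14, 0]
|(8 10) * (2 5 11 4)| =4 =|(2 5 11 4)(8 10)|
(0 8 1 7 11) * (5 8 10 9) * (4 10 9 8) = [9, 7, 2, 3, 10, 4, 6, 11, 1, 5, 8, 0] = (0 9 5 4 10 8 1 7 11)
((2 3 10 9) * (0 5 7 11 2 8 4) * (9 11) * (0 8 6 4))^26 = (0 4 9 5 8 6 7)(2 10)(3 11)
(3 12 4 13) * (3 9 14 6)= (3 12 4 13 9 14 6)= [0, 1, 2, 12, 13, 5, 3, 7, 8, 14, 10, 11, 4, 9, 6]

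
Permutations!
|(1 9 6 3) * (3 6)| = 3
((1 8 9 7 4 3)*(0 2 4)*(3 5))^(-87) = (0 5 8)(1 7 4)(2 3 9)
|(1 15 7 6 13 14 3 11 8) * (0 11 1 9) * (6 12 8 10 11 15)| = 30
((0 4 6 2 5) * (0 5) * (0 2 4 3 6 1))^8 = (0 4 3 1 6) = ((0 3 6 4 1))^8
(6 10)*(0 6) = (0 6 10) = [6, 1, 2, 3, 4, 5, 10, 7, 8, 9, 0]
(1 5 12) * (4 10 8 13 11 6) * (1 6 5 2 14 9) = (1 2 14 9)(4 10 8 13 11 5 12 6) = [0, 2, 14, 3, 10, 12, 4, 7, 13, 1, 8, 5, 6, 11, 9]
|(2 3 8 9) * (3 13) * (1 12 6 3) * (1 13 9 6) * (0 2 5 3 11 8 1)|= |(13)(0 2 9 5 3 1 12)(6 11 8)|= 21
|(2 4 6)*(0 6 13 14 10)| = |(0 6 2 4 13 14 10)| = 7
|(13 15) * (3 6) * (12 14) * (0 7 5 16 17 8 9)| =14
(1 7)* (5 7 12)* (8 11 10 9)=(1 12 5 7)(8 11 10 9)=[0, 12, 2, 3, 4, 7, 6, 1, 11, 8, 9, 10, 5]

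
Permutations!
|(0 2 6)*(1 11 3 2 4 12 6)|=|(0 4 12 6)(1 11 3 2)|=4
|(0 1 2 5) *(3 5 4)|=|(0 1 2 4 3 5)|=6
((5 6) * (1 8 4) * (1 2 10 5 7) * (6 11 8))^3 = ((1 6 7)(2 10 5 11 8 4))^3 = (2 11)(4 5)(8 10)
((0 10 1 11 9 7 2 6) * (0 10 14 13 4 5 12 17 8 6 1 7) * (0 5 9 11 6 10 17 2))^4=(0 9 1 10 13 12 17)(2 8 14 5 6 7 4)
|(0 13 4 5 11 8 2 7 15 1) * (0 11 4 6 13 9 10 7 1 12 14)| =28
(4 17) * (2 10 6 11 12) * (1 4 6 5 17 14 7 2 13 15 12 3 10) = (1 4 14 7 2)(3 10 5 17 6 11)(12 13 15) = [0, 4, 1, 10, 14, 17, 11, 2, 8, 9, 5, 3, 13, 15, 7, 12, 16, 6]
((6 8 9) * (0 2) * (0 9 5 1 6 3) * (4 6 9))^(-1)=(0 3 9 1 5 8 6 4 2)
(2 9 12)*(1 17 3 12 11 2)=[0, 17, 9, 12, 4, 5, 6, 7, 8, 11, 10, 2, 1, 13, 14, 15, 16, 3]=(1 17 3 12)(2 9 11)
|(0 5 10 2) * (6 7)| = |(0 5 10 2)(6 7)| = 4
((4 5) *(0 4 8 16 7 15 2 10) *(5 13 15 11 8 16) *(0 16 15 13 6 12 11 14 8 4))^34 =((2 10 16 7 14 8 5 15)(4 6 12 11))^34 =(2 16 14 5)(4 12)(6 11)(7 8 15 10)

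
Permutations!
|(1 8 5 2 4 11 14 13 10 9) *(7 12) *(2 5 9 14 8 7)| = 24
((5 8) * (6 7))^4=((5 8)(6 7))^4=(8)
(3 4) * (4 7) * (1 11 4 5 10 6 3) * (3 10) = [0, 11, 2, 7, 1, 3, 10, 5, 8, 9, 6, 4] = (1 11 4)(3 7 5)(6 10)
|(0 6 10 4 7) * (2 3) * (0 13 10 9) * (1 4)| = 30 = |(0 6 9)(1 4 7 13 10)(2 3)|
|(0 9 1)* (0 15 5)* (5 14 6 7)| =8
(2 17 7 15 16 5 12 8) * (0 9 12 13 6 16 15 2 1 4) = [9, 4, 17, 3, 0, 13, 16, 2, 1, 12, 10, 11, 8, 6, 14, 15, 5, 7] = (0 9 12 8 1 4)(2 17 7)(5 13 6 16)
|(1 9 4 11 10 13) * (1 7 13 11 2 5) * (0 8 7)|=|(0 8 7 13)(1 9 4 2 5)(10 11)|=20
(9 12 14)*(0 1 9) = (0 1 9 12 14) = [1, 9, 2, 3, 4, 5, 6, 7, 8, 12, 10, 11, 14, 13, 0]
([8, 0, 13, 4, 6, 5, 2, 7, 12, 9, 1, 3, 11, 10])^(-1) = [1, 10, 6, 11, 3, 5, 4, 7, 0, 9, 13, 12, 8, 2]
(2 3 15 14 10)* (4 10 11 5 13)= (2 3 15 14 11 5 13 4 10)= [0, 1, 3, 15, 10, 13, 6, 7, 8, 9, 2, 5, 12, 4, 11, 14]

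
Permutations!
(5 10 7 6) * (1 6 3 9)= (1 6 5 10 7 3 9)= [0, 6, 2, 9, 4, 10, 5, 3, 8, 1, 7]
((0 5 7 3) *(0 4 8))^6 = (8)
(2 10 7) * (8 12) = (2 10 7)(8 12) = [0, 1, 10, 3, 4, 5, 6, 2, 12, 9, 7, 11, 8]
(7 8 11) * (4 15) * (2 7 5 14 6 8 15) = (2 7 15 4)(5 14 6 8 11) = [0, 1, 7, 3, 2, 14, 8, 15, 11, 9, 10, 5, 12, 13, 6, 4]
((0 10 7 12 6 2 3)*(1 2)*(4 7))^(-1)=((0 10 4 7 12 6 1 2 3))^(-1)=(0 3 2 1 6 12 7 4 10)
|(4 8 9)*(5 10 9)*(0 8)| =6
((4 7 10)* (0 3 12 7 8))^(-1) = (0 8 4 10 7 12 3)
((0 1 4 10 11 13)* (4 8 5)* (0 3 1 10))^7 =(0 5 1 13 10 4 8 3 11)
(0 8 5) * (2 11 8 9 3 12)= [9, 1, 11, 12, 4, 0, 6, 7, 5, 3, 10, 8, 2]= (0 9 3 12 2 11 8 5)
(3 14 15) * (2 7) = (2 7)(3 14 15) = [0, 1, 7, 14, 4, 5, 6, 2, 8, 9, 10, 11, 12, 13, 15, 3]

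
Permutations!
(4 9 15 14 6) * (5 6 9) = (4 5 6)(9 15 14) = [0, 1, 2, 3, 5, 6, 4, 7, 8, 15, 10, 11, 12, 13, 9, 14]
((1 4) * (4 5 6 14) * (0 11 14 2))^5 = ((0 11 14 4 1 5 6 2))^5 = (0 5 14 2 1 11 6 4)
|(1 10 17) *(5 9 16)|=|(1 10 17)(5 9 16)|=3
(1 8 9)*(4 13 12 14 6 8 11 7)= (1 11 7 4 13 12 14 6 8 9)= [0, 11, 2, 3, 13, 5, 8, 4, 9, 1, 10, 7, 14, 12, 6]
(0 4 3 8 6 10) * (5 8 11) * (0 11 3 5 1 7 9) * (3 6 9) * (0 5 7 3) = (0 4 7)(1 3 6 10 11)(5 8 9) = [4, 3, 2, 6, 7, 8, 10, 0, 9, 5, 11, 1]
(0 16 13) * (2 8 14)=(0 16 13)(2 8 14)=[16, 1, 8, 3, 4, 5, 6, 7, 14, 9, 10, 11, 12, 0, 2, 15, 13]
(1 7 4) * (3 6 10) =(1 7 4)(3 6 10) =[0, 7, 2, 6, 1, 5, 10, 4, 8, 9, 3]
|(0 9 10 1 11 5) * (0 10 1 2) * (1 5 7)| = |(0 9 5 10 2)(1 11 7)| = 15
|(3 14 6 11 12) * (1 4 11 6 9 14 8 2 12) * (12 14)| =6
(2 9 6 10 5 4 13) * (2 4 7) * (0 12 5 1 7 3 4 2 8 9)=(0 12 5 3 4 13 2)(1 7 8 9 6 10)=[12, 7, 0, 4, 13, 3, 10, 8, 9, 6, 1, 11, 5, 2]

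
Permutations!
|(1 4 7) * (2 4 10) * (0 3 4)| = 7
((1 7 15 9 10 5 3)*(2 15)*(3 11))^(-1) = (1 3 11 5 10 9 15 2 7)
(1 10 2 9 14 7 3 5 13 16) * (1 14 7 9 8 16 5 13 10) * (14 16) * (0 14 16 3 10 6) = (0 14 9 7 10 2 8 16 3 13 5 6) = [14, 1, 8, 13, 4, 6, 0, 10, 16, 7, 2, 11, 12, 5, 9, 15, 3]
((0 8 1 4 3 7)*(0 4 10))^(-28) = ((0 8 1 10)(3 7 4))^(-28) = (10)(3 4 7)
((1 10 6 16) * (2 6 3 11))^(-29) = (1 16 6 2 11 3 10) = ((1 10 3 11 2 6 16))^(-29)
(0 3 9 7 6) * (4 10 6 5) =[3, 1, 2, 9, 10, 4, 0, 5, 8, 7, 6] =(0 3 9 7 5 4 10 6)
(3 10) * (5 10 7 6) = [0, 1, 2, 7, 4, 10, 5, 6, 8, 9, 3] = (3 7 6 5 10)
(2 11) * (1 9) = [0, 9, 11, 3, 4, 5, 6, 7, 8, 1, 10, 2] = (1 9)(2 11)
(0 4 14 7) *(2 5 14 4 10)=(0 10 2 5 14 7)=[10, 1, 5, 3, 4, 14, 6, 0, 8, 9, 2, 11, 12, 13, 7]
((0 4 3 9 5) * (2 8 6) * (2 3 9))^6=((0 4 9 5)(2 8 6 3))^6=(0 9)(2 6)(3 8)(4 5)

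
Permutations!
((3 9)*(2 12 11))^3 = ((2 12 11)(3 9))^3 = (12)(3 9)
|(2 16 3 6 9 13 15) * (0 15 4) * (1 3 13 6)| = |(0 15 2 16 13 4)(1 3)(6 9)| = 6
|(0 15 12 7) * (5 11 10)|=|(0 15 12 7)(5 11 10)|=12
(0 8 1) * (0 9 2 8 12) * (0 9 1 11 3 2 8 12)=[0, 1, 12, 2, 4, 5, 6, 7, 11, 8, 10, 3, 9]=(2 12 9 8 11 3)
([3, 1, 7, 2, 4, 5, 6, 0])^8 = [0, 1, 2, 3, 4, 5, 6, 7]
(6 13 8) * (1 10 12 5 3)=(1 10 12 5 3)(6 13 8)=[0, 10, 2, 1, 4, 3, 13, 7, 6, 9, 12, 11, 5, 8]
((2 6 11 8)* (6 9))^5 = (11)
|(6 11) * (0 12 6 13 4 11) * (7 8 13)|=15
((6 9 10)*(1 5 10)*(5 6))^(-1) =((1 6 9)(5 10))^(-1) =(1 9 6)(5 10)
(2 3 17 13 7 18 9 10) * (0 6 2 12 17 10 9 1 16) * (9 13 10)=(0 6 2 3 9 13 7 18 1 16)(10 12 17)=[6, 16, 3, 9, 4, 5, 2, 18, 8, 13, 12, 11, 17, 7, 14, 15, 0, 10, 1]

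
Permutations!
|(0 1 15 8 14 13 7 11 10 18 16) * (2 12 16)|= |(0 1 15 8 14 13 7 11 10 18 2 12 16)|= 13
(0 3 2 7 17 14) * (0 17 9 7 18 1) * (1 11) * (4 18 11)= (0 3 2 11 1)(4 18)(7 9)(14 17)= [3, 0, 11, 2, 18, 5, 6, 9, 8, 7, 10, 1, 12, 13, 17, 15, 16, 14, 4]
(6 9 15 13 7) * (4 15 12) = (4 15 13 7 6 9 12) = [0, 1, 2, 3, 15, 5, 9, 6, 8, 12, 10, 11, 4, 7, 14, 13]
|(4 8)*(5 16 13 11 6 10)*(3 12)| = 6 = |(3 12)(4 8)(5 16 13 11 6 10)|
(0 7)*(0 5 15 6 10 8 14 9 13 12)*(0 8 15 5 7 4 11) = [4, 1, 2, 3, 11, 5, 10, 7, 14, 13, 15, 0, 8, 12, 9, 6] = (0 4 11)(6 10 15)(8 14 9 13 12)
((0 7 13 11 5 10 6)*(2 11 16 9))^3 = (0 16 11 6 13 2 10 7 9 5)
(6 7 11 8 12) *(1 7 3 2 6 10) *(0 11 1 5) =(0 11 8 12 10 5)(1 7)(2 6 3) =[11, 7, 6, 2, 4, 0, 3, 1, 12, 9, 5, 8, 10]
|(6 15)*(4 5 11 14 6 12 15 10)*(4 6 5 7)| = |(4 7)(5 11 14)(6 10)(12 15)| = 6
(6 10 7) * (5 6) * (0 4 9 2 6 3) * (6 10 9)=(0 4 6 9 2 10 7 5 3)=[4, 1, 10, 0, 6, 3, 9, 5, 8, 2, 7]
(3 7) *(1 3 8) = (1 3 7 8) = [0, 3, 2, 7, 4, 5, 6, 8, 1]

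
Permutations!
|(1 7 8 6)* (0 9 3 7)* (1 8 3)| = |(0 9 1)(3 7)(6 8)| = 6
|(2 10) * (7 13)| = |(2 10)(7 13)| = 2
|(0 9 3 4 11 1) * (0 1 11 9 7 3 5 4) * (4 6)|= 12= |(11)(0 7 3)(4 9 5 6)|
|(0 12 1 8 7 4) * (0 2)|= 7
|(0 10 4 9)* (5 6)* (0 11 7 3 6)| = |(0 10 4 9 11 7 3 6 5)| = 9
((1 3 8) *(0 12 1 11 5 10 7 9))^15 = (0 11)(1 10)(3 7)(5 12)(8 9)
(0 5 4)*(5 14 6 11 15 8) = (0 14 6 11 15 8 5 4) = [14, 1, 2, 3, 0, 4, 11, 7, 5, 9, 10, 15, 12, 13, 6, 8]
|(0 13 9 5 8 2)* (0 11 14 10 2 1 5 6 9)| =12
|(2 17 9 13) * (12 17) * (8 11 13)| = 7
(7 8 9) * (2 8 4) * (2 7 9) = (9)(2 8)(4 7) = [0, 1, 8, 3, 7, 5, 6, 4, 2, 9]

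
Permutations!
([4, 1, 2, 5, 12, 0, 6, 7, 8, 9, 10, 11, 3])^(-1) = [5, 1, 2, 12, 0, 3, 6, 7, 8, 9, 10, 11, 4]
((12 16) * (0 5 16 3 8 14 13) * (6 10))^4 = (0 3)(5 8)(12 13)(14 16)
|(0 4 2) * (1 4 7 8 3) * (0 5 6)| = |(0 7 8 3 1 4 2 5 6)| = 9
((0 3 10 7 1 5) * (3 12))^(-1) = (0 5 1 7 10 3 12)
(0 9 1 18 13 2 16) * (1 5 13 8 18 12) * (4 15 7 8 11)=(0 9 5 13 2 16)(1 12)(4 15 7 8 18 11)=[9, 12, 16, 3, 15, 13, 6, 8, 18, 5, 10, 4, 1, 2, 14, 7, 0, 17, 11]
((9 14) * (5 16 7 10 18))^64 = (5 18 10 7 16)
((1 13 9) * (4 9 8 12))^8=((1 13 8 12 4 9))^8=(1 8 4)(9 13 12)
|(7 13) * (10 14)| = 2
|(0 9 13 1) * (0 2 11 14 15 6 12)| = |(0 9 13 1 2 11 14 15 6 12)| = 10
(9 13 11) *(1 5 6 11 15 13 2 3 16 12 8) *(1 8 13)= [0, 5, 3, 16, 4, 6, 11, 7, 8, 2, 10, 9, 13, 15, 14, 1, 12]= (1 5 6 11 9 2 3 16 12 13 15)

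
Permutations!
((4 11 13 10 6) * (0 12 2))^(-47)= ((0 12 2)(4 11 13 10 6))^(-47)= (0 12 2)(4 10 11 6 13)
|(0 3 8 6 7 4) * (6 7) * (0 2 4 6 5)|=6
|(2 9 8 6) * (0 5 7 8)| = |(0 5 7 8 6 2 9)| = 7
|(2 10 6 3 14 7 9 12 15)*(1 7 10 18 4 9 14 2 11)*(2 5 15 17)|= 18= |(1 7 14 10 6 3 5 15 11)(2 18 4 9 12 17)|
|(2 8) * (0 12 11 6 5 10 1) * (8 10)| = |(0 12 11 6 5 8 2 10 1)| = 9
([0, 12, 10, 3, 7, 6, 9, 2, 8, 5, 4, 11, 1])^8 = [0, 1, 2, 3, 4, 9, 5, 7, 8, 6, 10, 11, 12]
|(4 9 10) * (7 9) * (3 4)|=|(3 4 7 9 10)|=5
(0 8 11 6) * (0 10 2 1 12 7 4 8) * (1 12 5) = (1 5)(2 12 7 4 8 11 6 10) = [0, 5, 12, 3, 8, 1, 10, 4, 11, 9, 2, 6, 7]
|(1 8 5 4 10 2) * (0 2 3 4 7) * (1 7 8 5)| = |(0 2 7)(1 5 8)(3 4 10)| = 3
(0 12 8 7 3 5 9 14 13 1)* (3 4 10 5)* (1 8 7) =(0 12 7 4 10 5 9 14 13 8 1) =[12, 0, 2, 3, 10, 9, 6, 4, 1, 14, 5, 11, 7, 8, 13]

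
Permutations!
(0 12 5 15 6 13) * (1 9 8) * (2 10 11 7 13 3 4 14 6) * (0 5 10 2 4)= [12, 9, 2, 0, 14, 15, 3, 13, 1, 8, 11, 7, 10, 5, 6, 4]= (0 12 10 11 7 13 5 15 4 14 6 3)(1 9 8)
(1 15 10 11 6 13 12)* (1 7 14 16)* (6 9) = (1 15 10 11 9 6 13 12 7 14 16) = [0, 15, 2, 3, 4, 5, 13, 14, 8, 6, 11, 9, 7, 12, 16, 10, 1]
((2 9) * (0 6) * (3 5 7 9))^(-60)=(9)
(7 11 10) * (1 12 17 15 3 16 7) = (1 12 17 15 3 16 7 11 10) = [0, 12, 2, 16, 4, 5, 6, 11, 8, 9, 1, 10, 17, 13, 14, 3, 7, 15]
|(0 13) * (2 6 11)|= 6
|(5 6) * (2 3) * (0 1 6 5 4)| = |(0 1 6 4)(2 3)| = 4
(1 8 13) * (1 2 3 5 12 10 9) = [0, 8, 3, 5, 4, 12, 6, 7, 13, 1, 9, 11, 10, 2] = (1 8 13 2 3 5 12 10 9)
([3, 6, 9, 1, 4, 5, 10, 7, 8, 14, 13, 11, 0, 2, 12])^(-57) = [6, 13, 12, 10, 4, 5, 2, 7, 8, 0, 9, 11, 1, 14, 3]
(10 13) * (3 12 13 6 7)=[0, 1, 2, 12, 4, 5, 7, 3, 8, 9, 6, 11, 13, 10]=(3 12 13 10 6 7)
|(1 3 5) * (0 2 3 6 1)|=|(0 2 3 5)(1 6)|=4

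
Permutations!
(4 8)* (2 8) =(2 8 4) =[0, 1, 8, 3, 2, 5, 6, 7, 4]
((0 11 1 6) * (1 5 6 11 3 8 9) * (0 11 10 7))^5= ((0 3 8 9 1 10 7)(5 6 11))^5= (0 10 9 3 7 1 8)(5 11 6)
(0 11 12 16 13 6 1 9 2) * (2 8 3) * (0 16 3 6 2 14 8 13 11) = [0, 9, 16, 14, 4, 5, 1, 7, 6, 13, 10, 12, 3, 2, 8, 15, 11] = (1 9 13 2 16 11 12 3 14 8 6)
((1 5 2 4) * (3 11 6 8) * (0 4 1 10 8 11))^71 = ((0 4 10 8 3)(1 5 2)(6 11))^71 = (0 4 10 8 3)(1 2 5)(6 11)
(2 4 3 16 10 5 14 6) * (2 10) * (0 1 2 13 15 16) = [1, 2, 4, 0, 3, 14, 10, 7, 8, 9, 5, 11, 12, 15, 6, 16, 13] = (0 1 2 4 3)(5 14 6 10)(13 15 16)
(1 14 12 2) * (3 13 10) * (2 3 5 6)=(1 14 12 3 13 10 5 6 2)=[0, 14, 1, 13, 4, 6, 2, 7, 8, 9, 5, 11, 3, 10, 12]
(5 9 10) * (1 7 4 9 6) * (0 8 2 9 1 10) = (0 8 2 9)(1 7 4)(5 6 10) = [8, 7, 9, 3, 1, 6, 10, 4, 2, 0, 5]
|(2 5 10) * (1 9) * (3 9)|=|(1 3 9)(2 5 10)|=3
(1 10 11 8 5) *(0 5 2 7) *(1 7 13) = (0 5 7)(1 10 11 8 2 13) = [5, 10, 13, 3, 4, 7, 6, 0, 2, 9, 11, 8, 12, 1]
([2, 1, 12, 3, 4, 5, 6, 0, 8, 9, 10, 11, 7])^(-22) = (0 12)(2 7)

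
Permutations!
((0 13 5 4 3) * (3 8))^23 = ((0 13 5 4 8 3))^23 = (0 3 8 4 5 13)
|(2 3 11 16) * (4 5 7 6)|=4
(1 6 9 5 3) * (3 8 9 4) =(1 6 4 3)(5 8 9) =[0, 6, 2, 1, 3, 8, 4, 7, 9, 5]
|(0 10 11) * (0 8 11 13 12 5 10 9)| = |(0 9)(5 10 13 12)(8 11)| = 4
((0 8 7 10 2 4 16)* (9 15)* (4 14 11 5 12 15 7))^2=(0 4)(2 11 12 9 10 14 5 15 7)(8 16)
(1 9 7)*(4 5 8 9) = (1 4 5 8 9 7) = [0, 4, 2, 3, 5, 8, 6, 1, 9, 7]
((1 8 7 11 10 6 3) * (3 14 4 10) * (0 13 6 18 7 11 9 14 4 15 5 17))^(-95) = (0 13 6 4 10 18 7 9 14 15 5 17)(1 8 11 3)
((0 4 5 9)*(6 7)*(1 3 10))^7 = (0 9 5 4)(1 3 10)(6 7)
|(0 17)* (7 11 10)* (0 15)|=3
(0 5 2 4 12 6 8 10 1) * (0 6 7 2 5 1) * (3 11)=(0 1 6 8 10)(2 4 12 7)(3 11)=[1, 6, 4, 11, 12, 5, 8, 2, 10, 9, 0, 3, 7]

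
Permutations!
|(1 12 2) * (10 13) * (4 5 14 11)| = 12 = |(1 12 2)(4 5 14 11)(10 13)|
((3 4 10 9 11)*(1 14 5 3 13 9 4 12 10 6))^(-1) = ((1 14 5 3 12 10 4 6)(9 11 13))^(-1) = (1 6 4 10 12 3 5 14)(9 13 11)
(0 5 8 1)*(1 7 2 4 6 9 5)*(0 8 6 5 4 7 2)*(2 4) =(0 1 8 4 5 6 9 2 7) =[1, 8, 7, 3, 5, 6, 9, 0, 4, 2]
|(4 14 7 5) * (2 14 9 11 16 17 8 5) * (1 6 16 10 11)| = 24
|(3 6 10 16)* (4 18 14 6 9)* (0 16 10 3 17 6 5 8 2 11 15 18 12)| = 56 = |(0 16 17 6 3 9 4 12)(2 11 15 18 14 5 8)|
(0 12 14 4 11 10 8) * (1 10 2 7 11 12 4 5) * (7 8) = (0 4 12 14 5 1 10 7 11 2 8) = [4, 10, 8, 3, 12, 1, 6, 11, 0, 9, 7, 2, 14, 13, 5]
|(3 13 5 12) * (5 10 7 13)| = 3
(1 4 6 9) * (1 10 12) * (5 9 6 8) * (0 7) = (0 7)(1 4 8 5 9 10 12) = [7, 4, 2, 3, 8, 9, 6, 0, 5, 10, 12, 11, 1]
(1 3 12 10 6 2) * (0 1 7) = (0 1 3 12 10 6 2 7) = [1, 3, 7, 12, 4, 5, 2, 0, 8, 9, 6, 11, 10]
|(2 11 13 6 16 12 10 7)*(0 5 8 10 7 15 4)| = 42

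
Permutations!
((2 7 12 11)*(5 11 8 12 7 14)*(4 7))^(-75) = (2 14 5 11)(4 7)(8 12)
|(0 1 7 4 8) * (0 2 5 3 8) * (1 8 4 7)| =|(0 8 2 5 3 4)| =6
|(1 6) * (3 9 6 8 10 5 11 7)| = 9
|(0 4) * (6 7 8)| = |(0 4)(6 7 8)| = 6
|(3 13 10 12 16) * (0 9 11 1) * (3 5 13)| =20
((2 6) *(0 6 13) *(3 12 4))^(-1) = (0 13 2 6)(3 4 12)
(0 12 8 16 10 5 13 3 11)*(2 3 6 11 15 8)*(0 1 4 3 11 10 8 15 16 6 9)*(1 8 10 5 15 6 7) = (0 12 2 11 8 7 1 4 3 16 10 15 6 5 13 9) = [12, 4, 11, 16, 3, 13, 5, 1, 7, 0, 15, 8, 2, 9, 14, 6, 10]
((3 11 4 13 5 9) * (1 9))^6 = ((1 9 3 11 4 13 5))^6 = (1 5 13 4 11 3 9)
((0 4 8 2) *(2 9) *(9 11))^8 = (0 8 9)(2 4 11)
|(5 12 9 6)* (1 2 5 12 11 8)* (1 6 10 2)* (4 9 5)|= 20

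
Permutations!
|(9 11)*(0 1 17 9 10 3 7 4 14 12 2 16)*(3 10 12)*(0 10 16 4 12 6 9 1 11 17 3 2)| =|(0 11 6 9 17 1 3 7 12)(2 4 14)(10 16)| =18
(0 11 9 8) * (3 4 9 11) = (11)(0 3 4 9 8) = [3, 1, 2, 4, 9, 5, 6, 7, 0, 8, 10, 11]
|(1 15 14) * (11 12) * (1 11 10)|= 6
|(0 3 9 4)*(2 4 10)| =|(0 3 9 10 2 4)| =6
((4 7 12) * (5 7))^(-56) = (12)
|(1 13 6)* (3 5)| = 6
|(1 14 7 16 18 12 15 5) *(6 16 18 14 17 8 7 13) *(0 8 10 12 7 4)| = |(0 8 4)(1 17 10 12 15 5)(6 16 14 13)(7 18)| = 12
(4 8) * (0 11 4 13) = (0 11 4 8 13) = [11, 1, 2, 3, 8, 5, 6, 7, 13, 9, 10, 4, 12, 0]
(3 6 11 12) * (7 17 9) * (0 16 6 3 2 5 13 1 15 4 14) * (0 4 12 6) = (0 16)(1 15 12 2 5 13)(4 14)(6 11)(7 17 9) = [16, 15, 5, 3, 14, 13, 11, 17, 8, 7, 10, 6, 2, 1, 4, 12, 0, 9]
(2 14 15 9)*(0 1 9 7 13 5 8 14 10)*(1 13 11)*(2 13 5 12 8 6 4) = [5, 9, 10, 3, 2, 6, 4, 11, 14, 13, 0, 1, 8, 12, 15, 7] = (0 5 6 4 2 10)(1 9 13 12 8 14 15 7 11)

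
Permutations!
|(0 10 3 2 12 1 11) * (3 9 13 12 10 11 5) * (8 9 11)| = |(0 8 9 13 12 1 5 3 2 10 11)| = 11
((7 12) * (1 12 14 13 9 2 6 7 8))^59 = (1 8 12)(2 9 13 14 7 6)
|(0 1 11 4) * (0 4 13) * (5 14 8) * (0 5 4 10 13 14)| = 9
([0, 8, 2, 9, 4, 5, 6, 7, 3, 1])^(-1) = [0, 9, 2, 8, 4, 5, 6, 7, 1, 3]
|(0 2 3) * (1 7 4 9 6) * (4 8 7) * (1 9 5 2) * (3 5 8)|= |(0 1 4 8 7 3)(2 5)(6 9)|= 6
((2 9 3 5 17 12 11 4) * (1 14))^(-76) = (2 17)(3 11)(4 5)(9 12)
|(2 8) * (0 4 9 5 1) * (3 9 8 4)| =15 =|(0 3 9 5 1)(2 4 8)|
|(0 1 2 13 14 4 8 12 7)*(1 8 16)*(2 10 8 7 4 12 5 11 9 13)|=22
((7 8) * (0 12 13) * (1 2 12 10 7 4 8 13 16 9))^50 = ((0 10 7 13)(1 2 12 16 9)(4 8))^50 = (16)(0 7)(10 13)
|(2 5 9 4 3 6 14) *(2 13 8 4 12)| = 12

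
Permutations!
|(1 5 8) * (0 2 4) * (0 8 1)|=|(0 2 4 8)(1 5)|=4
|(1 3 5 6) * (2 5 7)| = 6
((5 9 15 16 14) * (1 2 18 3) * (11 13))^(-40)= ((1 2 18 3)(5 9 15 16 14)(11 13))^(-40)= (18)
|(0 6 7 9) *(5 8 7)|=6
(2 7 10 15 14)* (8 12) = (2 7 10 15 14)(8 12) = [0, 1, 7, 3, 4, 5, 6, 10, 12, 9, 15, 11, 8, 13, 2, 14]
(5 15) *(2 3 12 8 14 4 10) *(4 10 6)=(2 3 12 8 14 10)(4 6)(5 15)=[0, 1, 3, 12, 6, 15, 4, 7, 14, 9, 2, 11, 8, 13, 10, 5]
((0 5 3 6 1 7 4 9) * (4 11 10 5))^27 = ((0 4 9)(1 7 11 10 5 3 6))^27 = (1 6 3 5 10 11 7)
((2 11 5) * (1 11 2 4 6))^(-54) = ((1 11 5 4 6))^(-54) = (1 11 5 4 6)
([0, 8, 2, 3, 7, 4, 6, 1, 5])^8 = [0, 4, 2, 3, 8, 1, 6, 5, 7]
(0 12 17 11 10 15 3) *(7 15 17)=(0 12 7 15 3)(10 17 11)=[12, 1, 2, 0, 4, 5, 6, 15, 8, 9, 17, 10, 7, 13, 14, 3, 16, 11]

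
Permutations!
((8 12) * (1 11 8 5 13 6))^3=(1 12 6 8 13 11 5)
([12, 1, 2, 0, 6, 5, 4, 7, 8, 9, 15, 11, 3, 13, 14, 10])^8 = [3, 1, 2, 12, 4, 5, 6, 7, 8, 9, 10, 11, 0, 13, 14, 15]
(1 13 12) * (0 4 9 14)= [4, 13, 2, 3, 9, 5, 6, 7, 8, 14, 10, 11, 1, 12, 0]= (0 4 9 14)(1 13 12)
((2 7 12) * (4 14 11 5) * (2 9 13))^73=(2 9 7 13 12)(4 14 11 5)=((2 7 12 9 13)(4 14 11 5))^73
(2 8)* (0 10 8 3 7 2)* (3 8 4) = (0 10 4 3 7 2 8) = [10, 1, 8, 7, 3, 5, 6, 2, 0, 9, 4]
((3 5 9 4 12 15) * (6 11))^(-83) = (3 5 9 4 12 15)(6 11)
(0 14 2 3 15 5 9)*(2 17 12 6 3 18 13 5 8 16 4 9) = (0 14 17 12 6 3 15 8 16 4 9)(2 18 13 5) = [14, 1, 18, 15, 9, 2, 3, 7, 16, 0, 10, 11, 6, 5, 17, 8, 4, 12, 13]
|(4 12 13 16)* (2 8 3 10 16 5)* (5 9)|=|(2 8 3 10 16 4 12 13 9 5)|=10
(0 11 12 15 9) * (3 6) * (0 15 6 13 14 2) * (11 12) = (0 12 6 3 13 14 2)(9 15) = [12, 1, 0, 13, 4, 5, 3, 7, 8, 15, 10, 11, 6, 14, 2, 9]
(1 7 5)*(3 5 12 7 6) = [0, 6, 2, 5, 4, 1, 3, 12, 8, 9, 10, 11, 7] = (1 6 3 5)(7 12)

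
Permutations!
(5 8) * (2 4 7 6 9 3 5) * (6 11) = [0, 1, 4, 5, 7, 8, 9, 11, 2, 3, 10, 6] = (2 4 7 11 6 9 3 5 8)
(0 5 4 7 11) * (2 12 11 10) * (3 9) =(0 5 4 7 10 2 12 11)(3 9) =[5, 1, 12, 9, 7, 4, 6, 10, 8, 3, 2, 0, 11]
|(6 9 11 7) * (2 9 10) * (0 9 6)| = |(0 9 11 7)(2 6 10)| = 12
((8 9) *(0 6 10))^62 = ((0 6 10)(8 9))^62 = (0 10 6)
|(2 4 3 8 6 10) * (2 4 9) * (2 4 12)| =|(2 9 4 3 8 6 10 12)| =8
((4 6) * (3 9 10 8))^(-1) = (3 8 10 9)(4 6) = ((3 9 10 8)(4 6))^(-1)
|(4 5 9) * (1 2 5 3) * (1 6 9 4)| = 7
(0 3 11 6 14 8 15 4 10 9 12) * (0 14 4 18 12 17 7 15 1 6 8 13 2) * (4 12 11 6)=[3, 4, 0, 6, 10, 5, 12, 15, 1, 17, 9, 8, 14, 2, 13, 18, 16, 7, 11]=(0 3 6 12 14 13 2)(1 4 10 9 17 7 15 18 11 8)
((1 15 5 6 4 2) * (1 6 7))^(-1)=(1 7 5 15)(2 4 6)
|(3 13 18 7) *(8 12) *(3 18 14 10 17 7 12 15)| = 10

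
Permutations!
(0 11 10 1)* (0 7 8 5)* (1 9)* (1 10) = (0 11 1 7 8 5)(9 10) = [11, 7, 2, 3, 4, 0, 6, 8, 5, 10, 9, 1]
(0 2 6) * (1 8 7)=[2, 8, 6, 3, 4, 5, 0, 1, 7]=(0 2 6)(1 8 7)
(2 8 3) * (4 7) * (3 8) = (8)(2 3)(4 7) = [0, 1, 3, 2, 7, 5, 6, 4, 8]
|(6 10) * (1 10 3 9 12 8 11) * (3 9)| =7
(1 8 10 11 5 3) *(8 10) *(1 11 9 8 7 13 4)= [0, 10, 2, 11, 1, 3, 6, 13, 7, 8, 9, 5, 12, 4]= (1 10 9 8 7 13 4)(3 11 5)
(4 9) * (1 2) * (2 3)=[0, 3, 1, 2, 9, 5, 6, 7, 8, 4]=(1 3 2)(4 9)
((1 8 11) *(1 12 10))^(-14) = ((1 8 11 12 10))^(-14) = (1 8 11 12 10)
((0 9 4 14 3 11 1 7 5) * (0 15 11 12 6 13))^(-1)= (0 13 6 12 3 14 4 9)(1 11 15 5 7)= ((0 9 4 14 3 12 6 13)(1 7 5 15 11))^(-1)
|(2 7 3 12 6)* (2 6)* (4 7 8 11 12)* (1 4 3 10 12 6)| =9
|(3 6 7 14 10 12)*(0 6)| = |(0 6 7 14 10 12 3)| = 7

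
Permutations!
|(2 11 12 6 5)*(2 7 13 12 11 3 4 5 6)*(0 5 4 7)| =10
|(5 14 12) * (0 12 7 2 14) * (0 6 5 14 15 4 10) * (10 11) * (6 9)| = |(0 12 14 7 2 15 4 11 10)(5 9 6)| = 9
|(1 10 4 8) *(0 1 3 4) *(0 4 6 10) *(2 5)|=10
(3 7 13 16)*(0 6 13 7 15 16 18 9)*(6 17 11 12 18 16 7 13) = (0 17 11 12 18 9)(3 15 7 13 16) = [17, 1, 2, 15, 4, 5, 6, 13, 8, 0, 10, 12, 18, 16, 14, 7, 3, 11, 9]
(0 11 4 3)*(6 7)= (0 11 4 3)(6 7)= [11, 1, 2, 0, 3, 5, 7, 6, 8, 9, 10, 4]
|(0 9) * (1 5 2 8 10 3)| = 6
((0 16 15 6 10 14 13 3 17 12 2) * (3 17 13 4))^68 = (0 13 10)(2 3 6)(4 15 12)(14 16 17)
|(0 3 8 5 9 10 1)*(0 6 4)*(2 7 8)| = 11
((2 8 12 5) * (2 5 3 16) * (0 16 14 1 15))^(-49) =((0 16 2 8 12 3 14 1 15))^(-49) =(0 3 16 14 2 1 8 15 12)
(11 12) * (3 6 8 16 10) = (3 6 8 16 10)(11 12) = [0, 1, 2, 6, 4, 5, 8, 7, 16, 9, 3, 12, 11, 13, 14, 15, 10]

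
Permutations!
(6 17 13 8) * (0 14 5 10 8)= (0 14 5 10 8 6 17 13)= [14, 1, 2, 3, 4, 10, 17, 7, 6, 9, 8, 11, 12, 0, 5, 15, 16, 13]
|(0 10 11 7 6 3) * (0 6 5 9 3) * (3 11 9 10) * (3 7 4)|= 9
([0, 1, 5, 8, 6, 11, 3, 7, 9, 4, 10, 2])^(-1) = [0, 1, 11, 6, 9, 2, 4, 7, 3, 8, 10, 5]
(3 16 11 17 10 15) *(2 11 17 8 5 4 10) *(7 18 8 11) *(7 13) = (2 13 7 18 8 5 4 10 15 3 16 17) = [0, 1, 13, 16, 10, 4, 6, 18, 5, 9, 15, 11, 12, 7, 14, 3, 17, 2, 8]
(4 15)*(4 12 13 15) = (12 13 15) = [0, 1, 2, 3, 4, 5, 6, 7, 8, 9, 10, 11, 13, 15, 14, 12]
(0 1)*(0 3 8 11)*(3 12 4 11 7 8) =(0 1 12 4 11)(7 8) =[1, 12, 2, 3, 11, 5, 6, 8, 7, 9, 10, 0, 4]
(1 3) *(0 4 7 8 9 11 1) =[4, 3, 2, 0, 7, 5, 6, 8, 9, 11, 10, 1] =(0 4 7 8 9 11 1 3)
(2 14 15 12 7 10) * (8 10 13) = (2 14 15 12 7 13 8 10) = [0, 1, 14, 3, 4, 5, 6, 13, 10, 9, 2, 11, 7, 8, 15, 12]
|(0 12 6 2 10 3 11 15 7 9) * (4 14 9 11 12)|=|(0 4 14 9)(2 10 3 12 6)(7 11 15)|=60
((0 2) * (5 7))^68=((0 2)(5 7))^68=(7)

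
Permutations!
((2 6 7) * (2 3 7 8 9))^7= (2 9 8 6)(3 7)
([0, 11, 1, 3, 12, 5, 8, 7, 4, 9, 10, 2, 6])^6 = [0, 1, 2, 3, 6, 5, 4, 7, 12, 9, 10, 11, 8]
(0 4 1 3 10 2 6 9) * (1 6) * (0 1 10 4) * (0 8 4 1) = (0 8 4 6 9)(1 3)(2 10) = [8, 3, 10, 1, 6, 5, 9, 7, 4, 0, 2]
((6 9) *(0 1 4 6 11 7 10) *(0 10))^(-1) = (0 7 11 9 6 4 1)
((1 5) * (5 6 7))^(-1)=(1 5 7 6)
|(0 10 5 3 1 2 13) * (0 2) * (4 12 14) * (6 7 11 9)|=|(0 10 5 3 1)(2 13)(4 12 14)(6 7 11 9)|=60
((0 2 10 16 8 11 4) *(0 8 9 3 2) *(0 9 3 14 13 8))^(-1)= ((0 9 14 13 8 11 4)(2 10 16 3))^(-1)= (0 4 11 8 13 14 9)(2 3 16 10)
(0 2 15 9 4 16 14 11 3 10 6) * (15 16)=[2, 1, 16, 10, 15, 5, 0, 7, 8, 4, 6, 3, 12, 13, 11, 9, 14]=(0 2 16 14 11 3 10 6)(4 15 9)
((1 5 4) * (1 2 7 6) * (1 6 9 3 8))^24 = (9)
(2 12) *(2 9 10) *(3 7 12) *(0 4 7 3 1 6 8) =(0 4 7 12 9 10 2 1 6 8) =[4, 6, 1, 3, 7, 5, 8, 12, 0, 10, 2, 11, 9]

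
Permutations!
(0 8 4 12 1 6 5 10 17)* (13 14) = (0 8 4 12 1 6 5 10 17)(13 14) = [8, 6, 2, 3, 12, 10, 5, 7, 4, 9, 17, 11, 1, 14, 13, 15, 16, 0]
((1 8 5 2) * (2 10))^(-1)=((1 8 5 10 2))^(-1)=(1 2 10 5 8)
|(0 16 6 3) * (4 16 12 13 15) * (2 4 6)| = 6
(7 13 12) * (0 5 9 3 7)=[5, 1, 2, 7, 4, 9, 6, 13, 8, 3, 10, 11, 0, 12]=(0 5 9 3 7 13 12)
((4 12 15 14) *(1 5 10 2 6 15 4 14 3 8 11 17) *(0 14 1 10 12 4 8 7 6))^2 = ((0 14 1 5 12 8 11 17 10 2)(3 7 6 15))^2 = (0 1 12 11 10)(2 14 5 8 17)(3 6)(7 15)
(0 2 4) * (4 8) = (0 2 8 4) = [2, 1, 8, 3, 0, 5, 6, 7, 4]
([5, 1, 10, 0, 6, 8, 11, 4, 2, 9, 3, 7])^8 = [8, 1, 3, 5, 4, 2, 6, 7, 10, 9, 0, 11]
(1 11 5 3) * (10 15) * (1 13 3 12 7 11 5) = (1 5 12 7 11)(3 13)(10 15) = [0, 5, 2, 13, 4, 12, 6, 11, 8, 9, 15, 1, 7, 3, 14, 10]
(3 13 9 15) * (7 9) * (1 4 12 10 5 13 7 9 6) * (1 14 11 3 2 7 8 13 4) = (2 7 6 14 11 3 8 13 9 15)(4 12 10 5) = [0, 1, 7, 8, 12, 4, 14, 6, 13, 15, 5, 3, 10, 9, 11, 2]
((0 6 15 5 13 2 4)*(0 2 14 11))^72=(0 15 13 11 6 5 14)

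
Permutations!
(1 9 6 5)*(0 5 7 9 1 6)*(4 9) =(0 5 6 7 4 9) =[5, 1, 2, 3, 9, 6, 7, 4, 8, 0]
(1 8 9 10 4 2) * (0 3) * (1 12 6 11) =(0 3)(1 8 9 10 4 2 12 6 11) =[3, 8, 12, 0, 2, 5, 11, 7, 9, 10, 4, 1, 6]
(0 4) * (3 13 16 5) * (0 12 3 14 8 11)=(0 4 12 3 13 16 5 14 8 11)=[4, 1, 2, 13, 12, 14, 6, 7, 11, 9, 10, 0, 3, 16, 8, 15, 5]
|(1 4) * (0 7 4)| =|(0 7 4 1)| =4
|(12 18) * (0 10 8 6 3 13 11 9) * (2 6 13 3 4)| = 6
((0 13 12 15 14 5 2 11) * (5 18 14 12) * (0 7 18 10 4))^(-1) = ((0 13 5 2 11 7 18 14 10 4)(12 15))^(-1) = (0 4 10 14 18 7 11 2 5 13)(12 15)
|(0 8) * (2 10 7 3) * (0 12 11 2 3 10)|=|(0 8 12 11 2)(7 10)|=10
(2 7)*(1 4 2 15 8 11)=(1 4 2 7 15 8 11)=[0, 4, 7, 3, 2, 5, 6, 15, 11, 9, 10, 1, 12, 13, 14, 8]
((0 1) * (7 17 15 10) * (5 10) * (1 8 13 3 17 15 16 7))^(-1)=(0 1 10 5 15 7 16 17 3 13 8)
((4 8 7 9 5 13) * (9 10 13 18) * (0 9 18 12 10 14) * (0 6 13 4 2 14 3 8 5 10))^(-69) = ((18)(0 9 10 4 5 12)(2 14 6 13)(3 8 7))^(-69) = (18)(0 4)(2 13 6 14)(5 9)(10 12)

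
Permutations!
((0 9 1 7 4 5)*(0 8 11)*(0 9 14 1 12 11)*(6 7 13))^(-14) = ((0 14 1 13 6 7 4 5 8)(9 12 11))^(-14) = (0 6 8 13 5 1 4 14 7)(9 12 11)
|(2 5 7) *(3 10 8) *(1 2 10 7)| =12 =|(1 2 5)(3 7 10 8)|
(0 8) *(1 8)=[1, 8, 2, 3, 4, 5, 6, 7, 0]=(0 1 8)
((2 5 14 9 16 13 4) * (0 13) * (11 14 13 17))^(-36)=(17)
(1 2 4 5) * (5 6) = (1 2 4 6 5) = [0, 2, 4, 3, 6, 1, 5]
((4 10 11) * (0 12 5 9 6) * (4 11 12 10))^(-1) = (0 6 9 5 12 10)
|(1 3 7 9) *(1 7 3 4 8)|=6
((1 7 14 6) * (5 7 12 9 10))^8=(14)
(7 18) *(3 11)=(3 11)(7 18)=[0, 1, 2, 11, 4, 5, 6, 18, 8, 9, 10, 3, 12, 13, 14, 15, 16, 17, 7]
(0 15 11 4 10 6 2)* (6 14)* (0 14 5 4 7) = [15, 1, 14, 3, 10, 4, 2, 0, 8, 9, 5, 7, 12, 13, 6, 11] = (0 15 11 7)(2 14 6)(4 10 5)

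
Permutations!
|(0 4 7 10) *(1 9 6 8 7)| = |(0 4 1 9 6 8 7 10)| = 8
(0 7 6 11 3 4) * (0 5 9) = (0 7 6 11 3 4 5 9) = [7, 1, 2, 4, 5, 9, 11, 6, 8, 0, 10, 3]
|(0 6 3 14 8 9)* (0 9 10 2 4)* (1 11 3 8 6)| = |(0 1 11 3 14 6 8 10 2 4)| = 10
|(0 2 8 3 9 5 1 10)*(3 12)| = 9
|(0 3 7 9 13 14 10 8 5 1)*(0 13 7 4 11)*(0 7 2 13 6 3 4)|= |(0 4 11 7 9 2 13 14 10 8 5 1 6 3)|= 14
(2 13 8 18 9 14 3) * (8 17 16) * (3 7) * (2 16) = (2 13 17)(3 16 8 18 9 14 7) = [0, 1, 13, 16, 4, 5, 6, 3, 18, 14, 10, 11, 12, 17, 7, 15, 8, 2, 9]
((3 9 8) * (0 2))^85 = (0 2)(3 9 8) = ((0 2)(3 9 8))^85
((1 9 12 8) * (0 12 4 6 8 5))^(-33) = (12)(1 4 8 9 6)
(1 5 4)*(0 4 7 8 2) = (0 4 1 5 7 8 2) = [4, 5, 0, 3, 1, 7, 6, 8, 2]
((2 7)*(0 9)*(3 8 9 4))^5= (9)(2 7)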